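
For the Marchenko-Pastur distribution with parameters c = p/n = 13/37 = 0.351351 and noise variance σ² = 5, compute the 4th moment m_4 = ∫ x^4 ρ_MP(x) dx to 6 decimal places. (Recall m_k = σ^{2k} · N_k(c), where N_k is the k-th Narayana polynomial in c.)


E[X⁴] = σ⁸ (1 + 6c + 6c² + c³) (fourth MP moment). With σ² = 5 (so σ⁸ = 625) and c = 13/37 = 0.351351: E[X⁴] = 625 · (1 + 6·0.351351 + 6·(0.351351)² + (0.351351)³) = 625 · 3.892168.

So E[X^4] = 2432.605176.


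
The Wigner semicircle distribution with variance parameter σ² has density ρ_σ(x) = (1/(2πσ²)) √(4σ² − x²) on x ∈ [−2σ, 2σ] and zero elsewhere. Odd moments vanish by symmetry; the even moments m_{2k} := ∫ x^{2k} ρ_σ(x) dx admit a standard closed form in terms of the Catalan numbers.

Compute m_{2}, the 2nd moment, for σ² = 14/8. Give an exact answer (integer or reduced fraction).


By the scaled semicircle moment identity, m_{2k} = σ^{2k} · C_k with k = 1.
C_1 = (1/(k+1)) · C(2k, k) = (1/2) · C(2, 1) = (1/2) · 2 = 1.
σ^{2k} = (σ²)^k = (14/8)^1 = 7/4.

Therefore m_{2} = σ^{2} · C_1 = (7/4) · 1 = 7/4.


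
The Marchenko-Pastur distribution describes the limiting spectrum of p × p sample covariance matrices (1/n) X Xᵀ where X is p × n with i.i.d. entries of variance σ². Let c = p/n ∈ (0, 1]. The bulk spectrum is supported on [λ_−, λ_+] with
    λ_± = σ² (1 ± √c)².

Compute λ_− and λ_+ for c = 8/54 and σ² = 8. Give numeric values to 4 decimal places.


c = 8/54 = 0.148148; √c = 0.384900.
λ_− = σ² (1 − √c)² = 8 · (1 − 0.384900)² = 8 · (0.615100)² = 3.026782.
λ_+ = σ² (1 + √c)² = 8 · (1 + 0.384900)² = 8 · (1.384900)² = 15.343588.

Rounded to 4 decimal places: λ_− ≈ 3.0268, λ_+ ≈ 15.3436.


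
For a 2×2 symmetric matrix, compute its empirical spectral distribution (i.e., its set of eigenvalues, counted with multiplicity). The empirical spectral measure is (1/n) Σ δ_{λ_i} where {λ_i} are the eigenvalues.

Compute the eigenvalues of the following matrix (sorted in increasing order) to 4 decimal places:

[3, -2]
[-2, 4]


Since M is real symmetric, both eigenvalues are real; they are the roots of det(λI − M) = λ² − (tr M) λ + det M.
tr M = 3 + 4 = 7.
det M = 3·4 − (-2)² = 12 − 4 = 8.
Characteristic polynomial: λ² − 7λ + 8 = 0.
Discriminant Δ = (tr M)² − 4·det M = 49 − 32 = 17; √Δ = 4.123106.
λ = (tr M ± √Δ)/2 = (7 ± 4.123106)/2, giving (tr M − √Δ)/2 = 1.4384 and (tr M + √Δ)/2 = 5.5616.

Eigenvalues sorted in increasing order: [1.4384, 5.5616].


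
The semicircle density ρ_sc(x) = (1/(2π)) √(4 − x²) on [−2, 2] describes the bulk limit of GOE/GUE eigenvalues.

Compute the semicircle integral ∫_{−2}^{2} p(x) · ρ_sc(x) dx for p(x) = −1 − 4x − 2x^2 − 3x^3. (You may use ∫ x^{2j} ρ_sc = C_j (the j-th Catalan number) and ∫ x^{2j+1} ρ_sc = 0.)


Write p(x) = Σ a_i x^i, split into monomials and integrate each against ρ_sc separately.
Using ∫ x^{2j} ρ_sc = C_j = (1/(j+1)) C(2j, j) (Catalan numbers) and ∫ x^{2j+1} ρ_sc = 0 (odd monomials vanish by symmetry):
  i = 0 (even): a_0 · C_{0} = -1 · 1 = -1
  i = 1 (odd): ∫ x^1 ρ_sc = 0 (vanishes)
  i = 2 (even): a_2 · C_{1} = -2 · 1 = -2
  i = 3 (odd): ∫ x^3 ρ_sc = 0 (vanishes)

Summing the contributions: ∫_{−2}^{2} p(x) ρ_sc(x) dx = (-1) + (-2) = -3.


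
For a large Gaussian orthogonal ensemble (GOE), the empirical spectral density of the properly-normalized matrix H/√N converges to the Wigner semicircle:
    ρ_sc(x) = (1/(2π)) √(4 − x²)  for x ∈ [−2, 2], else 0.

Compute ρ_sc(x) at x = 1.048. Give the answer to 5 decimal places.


ρ_sc(x) = (1/(2π)) √(4 − x²). With x = 1.048:
  4 − x² = 4 − (1.048)² = 4 − 1.098304 = 2.901696.
  √(4 − x²) = 1.703437.
  1/(2π) = 0.159155.
  ρ_sc(1.048) = 0.159155 · 1.703437 = 0.271110.

Rounded to 5 decimal places: ρ_sc(1.048) ≈ 0.27111.


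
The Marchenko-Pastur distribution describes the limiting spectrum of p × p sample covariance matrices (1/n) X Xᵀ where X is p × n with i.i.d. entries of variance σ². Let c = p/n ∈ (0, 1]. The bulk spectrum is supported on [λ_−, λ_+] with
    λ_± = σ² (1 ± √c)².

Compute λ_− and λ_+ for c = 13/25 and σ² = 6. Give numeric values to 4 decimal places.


c = 13/25 = 0.520000; √c = 0.721110.
λ_− = σ² (1 − √c)² = 6 · (1 − 0.721110)² = 6 · (0.278890)² = 0.466677.
λ_+ = σ² (1 + √c)² = 6 · (1 + 0.721110)² = 6 · (1.721110)² = 17.773323.

Rounded to 4 decimal places: λ_− ≈ 0.4667, λ_+ ≈ 17.7733.


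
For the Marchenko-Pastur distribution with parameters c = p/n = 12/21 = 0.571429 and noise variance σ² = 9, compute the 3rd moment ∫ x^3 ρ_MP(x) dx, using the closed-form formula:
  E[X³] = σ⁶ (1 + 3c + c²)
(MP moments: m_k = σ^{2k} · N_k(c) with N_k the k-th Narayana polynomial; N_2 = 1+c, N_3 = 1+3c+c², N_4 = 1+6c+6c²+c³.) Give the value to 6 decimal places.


E[X³] = σ⁶ (1 + 3c + c²) (third MP moment). With σ² = 9 (so σ⁶ = 729) and c = 12/21 = 0.571429: E[X³] = 729 · (1 + 3·0.571429 + (0.571429)²) = 729 · 3.040816.

So E[X^3] = 2216.755102.


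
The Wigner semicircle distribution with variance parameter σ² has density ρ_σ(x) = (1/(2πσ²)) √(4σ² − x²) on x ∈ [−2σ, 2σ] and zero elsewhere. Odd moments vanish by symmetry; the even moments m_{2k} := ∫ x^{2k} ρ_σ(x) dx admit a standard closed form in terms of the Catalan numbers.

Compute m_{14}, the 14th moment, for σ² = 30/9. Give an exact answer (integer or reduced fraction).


By the scaled semicircle moment identity, m_{2k} = σ^{2k} · C_k with k = 7.
C_7 = (1/(k+1)) · C(2k, k) = (1/8) · C(14, 7) = (1/8) · 3432 = 429.
σ^{2k} = (σ²)^k = (30/9)^7 = 10000000/2187.

Therefore m_{14} = σ^{14} · C_7 = (10000000/2187) · 429 = 1430000000/729.


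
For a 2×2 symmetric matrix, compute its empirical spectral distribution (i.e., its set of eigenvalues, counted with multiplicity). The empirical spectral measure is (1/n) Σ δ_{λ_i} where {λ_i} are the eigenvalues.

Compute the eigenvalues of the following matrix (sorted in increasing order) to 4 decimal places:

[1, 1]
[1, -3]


Since M is real symmetric, both eigenvalues are real; they are the roots of det(λI − M) = λ² − (tr M) λ + det M.
tr M = 1 + (-3) = -2.
det M = 1·(-3) − 1² = -3 − 1 = -4.
Characteristic polynomial: λ² + 2λ − 4 = 0.
Discriminant Δ = (tr M)² − 4·det M = 4 − (-16) = 20; √Δ = 4.472136.
λ = (tr M ± √Δ)/2 = (-2 ± 4.472136)/2, giving (tr M − √Δ)/2 = -3.2361 and (tr M + √Δ)/2 = 1.2361.

Eigenvalues sorted in increasing order: [-3.2361, 1.2361].


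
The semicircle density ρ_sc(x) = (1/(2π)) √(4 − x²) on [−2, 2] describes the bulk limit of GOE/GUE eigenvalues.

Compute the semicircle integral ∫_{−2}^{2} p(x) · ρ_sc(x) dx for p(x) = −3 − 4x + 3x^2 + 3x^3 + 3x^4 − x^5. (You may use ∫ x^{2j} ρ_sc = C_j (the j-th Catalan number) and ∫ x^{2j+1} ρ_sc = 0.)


Write p(x) = Σ a_i x^i, split into monomials and integrate each against ρ_sc separately.
Using ∫ x^{2j} ρ_sc = C_j = (1/(j+1)) C(2j, j) (Catalan numbers) and ∫ x^{2j+1} ρ_sc = 0 (odd monomials vanish by symmetry):
  i = 0 (even): a_0 · C_{0} = -3 · 1 = -3
  i = 1 (odd): ∫ x^1 ρ_sc = 0 (vanishes)
  i = 2 (even): a_2 · C_{1} = 3 · 1 = 3
  i = 3 (odd): ∫ x^3 ρ_sc = 0 (vanishes)
  i = 4 (even): a_4 · C_{2} = 3 · 2 = 6
  i = 5 (odd): ∫ x^5 ρ_sc = 0 (vanishes)

Summing the contributions: ∫_{−2}^{2} p(x) ρ_sc(x) dx = (-3) + 3 + 6 = 6.


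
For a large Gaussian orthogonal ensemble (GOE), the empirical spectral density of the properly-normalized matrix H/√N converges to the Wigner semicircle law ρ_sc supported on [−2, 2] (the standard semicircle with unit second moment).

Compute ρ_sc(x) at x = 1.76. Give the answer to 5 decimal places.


ρ_sc(x) = (1/(2π)) √(4 − x²). With x = 1.76:
  4 − x² = 4 − (1.76)² = 4 − 3.097600 = 0.902400.
  √(4 − x²) = 0.949947.
  1/(2π) = 0.159155.
  ρ_sc(1.76) = 0.159155 · 0.949947 = 0.151189.

Rounded to 5 decimal places: ρ_sc(1.76) ≈ 0.15119.


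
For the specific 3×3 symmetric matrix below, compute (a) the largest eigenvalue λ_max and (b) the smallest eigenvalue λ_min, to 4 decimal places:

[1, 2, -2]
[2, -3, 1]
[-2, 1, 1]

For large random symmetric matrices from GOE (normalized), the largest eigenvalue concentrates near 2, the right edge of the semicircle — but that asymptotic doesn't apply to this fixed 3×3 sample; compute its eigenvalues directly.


Since M is real symmetric, all three eigenvalues are real; they are the roots of det(λI − M) = λ³ − (tr M) λ² + s λ − det M, where s is the sum of the principal 2×2 minors.
tr M = 1 + (-3) + 1 = -1.
s = (1·(-3) − 2²) + (1·1 − (-2)²) + ((-3)·1 − 1²) = -7 + (-3) + (-4) = -14.
det M (expand along row 1) = 1·(-4) − 2·4 + (-2)·(-4) = -4.
Characteristic polynomial: λ³ + λ² − 14λ + 4 = 0.
Substitute λ = y + (tr M)/3 = y − 0.333333 to remove the quadratic term: y³ + p·y + q = 0 with p = s − (tr M)²/3 = -14.333333 and q = −2(tr M)³/27 + (tr M)·s/3 − det M = 8.740741.
Three real roots ⇒ use the trigonometric (Viète) form: r = 2√(−p/3) = 4.371626, φ = arccos(3q/(p·r)) = arccos(-0.418484) = 2.002572 rad.
y_k = r·cos(φ/3 − 2πk/3) for k = 0, 1, 2 gives y = 3.433286, 0.627018, -4.060303.
λ_k = y_k − 0.333333 gives λ = 3.1000, 0.2937, -4.3936 (check: the sum is -1.0000 = tr M).

Hence λ_max = 3.1000 and λ_min = -4.3936.


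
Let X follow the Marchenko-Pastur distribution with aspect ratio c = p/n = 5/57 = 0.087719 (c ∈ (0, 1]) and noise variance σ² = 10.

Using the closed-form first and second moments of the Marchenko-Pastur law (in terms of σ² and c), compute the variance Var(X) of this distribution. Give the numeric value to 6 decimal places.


Recall the MP moments m_1 = E[X] = σ² and m_2 = E[X²] = σ⁴ (1 + c).
m_1 = E[X] = σ² = 10, so m_1² = 100.
m_2 = E[X²] = σ⁴ (1 + c) = 100 · (1 + 0.087719) = 100 · 1.087719 = 108.771930.
(Note m_2 − m_1² simplifies to c · σ⁴ = 0.087719 · 100.)

Var(X) = m_2 − m_1² = 108.771930 − 100 = 8.771930.


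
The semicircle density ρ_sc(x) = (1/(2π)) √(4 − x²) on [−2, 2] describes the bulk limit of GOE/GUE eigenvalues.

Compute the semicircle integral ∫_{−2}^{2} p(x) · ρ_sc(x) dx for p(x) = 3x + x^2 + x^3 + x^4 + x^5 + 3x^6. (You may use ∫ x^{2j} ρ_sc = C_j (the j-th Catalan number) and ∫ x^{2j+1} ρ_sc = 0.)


Write p(x) = Σ a_i x^i, split into monomials and integrate each against ρ_sc separately.
Using ∫ x^{2j} ρ_sc = C_j = (1/(j+1)) C(2j, j) (Catalan numbers) and ∫ x^{2j+1} ρ_sc = 0 (odd monomials vanish by symmetry):
  i = 1 (odd): ∫ x^1 ρ_sc = 0 (vanishes)
  i = 2 (even): a_2 · C_{1} = 1 · 1 = 1
  i = 3 (odd): ∫ x^3 ρ_sc = 0 (vanishes)
  i = 4 (even): a_4 · C_{2} = 1 · 2 = 2
  i = 5 (odd): ∫ x^5 ρ_sc = 0 (vanishes)
  i = 6 (even): a_6 · C_{3} = 3 · 5 = 15

Summing the contributions: ∫_{−2}^{2} p(x) ρ_sc(x) dx = 1 + 2 + 15 = 18.


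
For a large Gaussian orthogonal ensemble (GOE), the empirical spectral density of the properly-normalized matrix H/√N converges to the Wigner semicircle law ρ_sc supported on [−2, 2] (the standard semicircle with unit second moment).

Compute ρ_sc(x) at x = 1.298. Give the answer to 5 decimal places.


ρ_sc(x) = (1/(2π)) √(4 − x²). With x = 1.298:
  4 − x² = 4 − (1.298)² = 4 − 1.684804 = 2.315196.
  √(4 − x²) = 1.521577.
  1/(2π) = 0.159155.
  ρ_sc(1.298) = 0.159155 · 1.521577 = 0.242166.

Rounded to 5 decimal places: ρ_sc(1.298) ≈ 0.24217.


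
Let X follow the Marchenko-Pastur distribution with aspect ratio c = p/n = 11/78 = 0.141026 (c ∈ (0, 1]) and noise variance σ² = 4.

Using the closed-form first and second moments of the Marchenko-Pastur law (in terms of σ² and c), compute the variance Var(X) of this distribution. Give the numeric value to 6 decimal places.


Recall the MP moments m_1 = E[X] = σ² and m_2 = E[X²] = σ⁴ (1 + c).
m_1 = E[X] = σ² = 4, so m_1² = 16.
m_2 = E[X²] = σ⁴ (1 + c) = 16 · (1 + 0.141026) = 16 · 1.141026 = 18.256410.
(Note m_2 − m_1² simplifies to c · σ⁴ = 0.141026 · 16.)

Var(X) = m_2 − m_1² = 18.256410 − 16 = 2.256410.


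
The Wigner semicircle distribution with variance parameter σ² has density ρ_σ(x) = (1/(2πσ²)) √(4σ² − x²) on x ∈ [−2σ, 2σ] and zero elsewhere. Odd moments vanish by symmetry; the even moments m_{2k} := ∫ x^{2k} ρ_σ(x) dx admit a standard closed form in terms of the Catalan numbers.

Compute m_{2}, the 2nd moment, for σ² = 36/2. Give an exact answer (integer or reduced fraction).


By the scaled semicircle moment identity, m_{2k} = σ^{2k} · C_k with k = 1.
C_1 = (1/(k+1)) · C(2k, k) = (1/2) · C(2, 1) = (1/2) · 2 = 1.
σ^{2k} = (σ²)^k = (36/2)^1 = 18.

Therefore m_{2} = σ^{2} · C_1 = 18 · 1 = 18.


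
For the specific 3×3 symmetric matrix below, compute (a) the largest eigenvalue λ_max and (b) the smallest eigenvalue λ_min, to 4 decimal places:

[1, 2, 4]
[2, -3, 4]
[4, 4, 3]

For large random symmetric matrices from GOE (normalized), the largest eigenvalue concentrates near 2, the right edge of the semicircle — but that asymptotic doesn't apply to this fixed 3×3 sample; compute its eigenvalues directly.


Since M is real symmetric, all three eigenvalues are real; they are the roots of det(λI − M) = λ³ − (tr M) λ² + s λ − det M, where s is the sum of the principal 2×2 minors.
tr M = 1 + (-3) + 3 = 1.
s = (1·(-3) − 2²) + (1·3 − 4²) + ((-3)·3 − 4²) = -7 + (-13) + (-25) = -45.
det M (expand along row 1) = 1·(-25) − 2·(-10) + 4·20 = 75.
Characteristic polynomial: λ³ − λ² − 45λ − 75 = 0.
Substitute λ = y + (tr M)/3 = y + 0.333333 to remove the quadratic term: y³ + p·y + q = 0 with p = s − (tr M)²/3 = -45.333333 and q = −2(tr M)³/27 + (tr M)·s/3 − det M = -90.074074.
Three real roots ⇒ use the trigonometric (Viète) form: r = 2√(−p/3) = 7.774603, φ = arccos(3q/(p·r)) = arccos(0.766700) = 0.697112 rad.
y_k = r·cos(φ/3 − 2πk/3) for k = 0, 1, 2 gives y = 7.565646, -2.232313, -5.333333.
λ_k = y_k + 0.333333 gives λ = 7.8990, -1.8990, -5.0000 (check: the sum is 1.0000 = tr M).

Hence λ_max = 7.8990 and λ_min = -5.0000.


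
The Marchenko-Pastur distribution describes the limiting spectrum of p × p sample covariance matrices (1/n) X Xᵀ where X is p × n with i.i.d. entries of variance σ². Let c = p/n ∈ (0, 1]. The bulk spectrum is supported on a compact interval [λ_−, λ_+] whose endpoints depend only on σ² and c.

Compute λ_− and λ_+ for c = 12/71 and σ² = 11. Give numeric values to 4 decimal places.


c = 12/71 = 0.169014; √c = 0.411113.
λ_− = σ² (1 − √c)² = 11 · (1 − 0.411113)² = 11 · (0.588887)² = 3.814664.
λ_+ = σ² (1 + √c)² = 11 · (1 + 0.411113)² = 11 · (1.411113)² = 21.903646.

Rounded to 4 decimal places: λ_− ≈ 3.8147, λ_+ ≈ 21.9036.


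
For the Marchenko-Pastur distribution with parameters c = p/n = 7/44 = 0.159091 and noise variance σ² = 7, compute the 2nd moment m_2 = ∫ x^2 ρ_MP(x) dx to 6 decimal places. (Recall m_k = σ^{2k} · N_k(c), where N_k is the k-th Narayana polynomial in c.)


E[X²] = σ⁴ (1 + c) (second MP moment). With σ² = 7 (so σ⁴ = 49) and c = 7/44 = 0.159091: E[X²] = 49 · (1 + 0.159091) = 49 · 1.159091.

So E[X^2] = 56.795455.


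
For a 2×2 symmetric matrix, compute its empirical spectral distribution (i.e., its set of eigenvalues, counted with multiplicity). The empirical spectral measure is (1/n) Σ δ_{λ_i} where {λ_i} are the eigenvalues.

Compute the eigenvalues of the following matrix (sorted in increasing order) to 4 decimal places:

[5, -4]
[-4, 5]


Since M is real symmetric, both eigenvalues are real; they are the roots of det(λI − M) = λ² − (tr M) λ + det M.
tr M = 5 + 5 = 10.
det M = 5·5 − (-4)² = 25 − 16 = 9.
Characteristic polynomial: λ² − 10λ + 9 = 0.
Discriminant Δ = (tr M)² − 4·det M = 100 − 36 = 64; √Δ = 8.000000.
λ = (tr M ± √Δ)/2 = (10 ± 8.000000)/2, giving (tr M − √Δ)/2 = 1.0000 and (tr M + √Δ)/2 = 9.0000.

Eigenvalues sorted in increasing order: [1.0000, 9.0000].


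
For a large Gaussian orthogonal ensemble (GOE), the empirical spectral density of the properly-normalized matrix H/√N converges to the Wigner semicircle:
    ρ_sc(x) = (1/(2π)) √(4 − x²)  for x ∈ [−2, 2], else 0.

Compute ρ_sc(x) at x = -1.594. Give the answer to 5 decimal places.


ρ_sc(x) = (1/(2π)) √(4 − x²). With x = -1.594:
  4 − x² = 4 − (-1.594)² = 4 − 2.540836 = 1.459164.
  √(4 − x²) = 1.207959.
  1/(2π) = 0.159155.
  ρ_sc(-1.594) = 0.159155 · 1.207959 = 0.192253.

Rounded to 5 decimal places: ρ_sc(-1.594) ≈ 0.19225.


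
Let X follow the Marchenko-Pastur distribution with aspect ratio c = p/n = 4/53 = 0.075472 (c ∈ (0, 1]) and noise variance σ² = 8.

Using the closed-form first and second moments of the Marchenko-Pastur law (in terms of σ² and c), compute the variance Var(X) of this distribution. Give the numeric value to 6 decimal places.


Recall the MP moments m_1 = E[X] = σ² and m_2 = E[X²] = σ⁴ (1 + c).
m_1 = E[X] = σ² = 8, so m_1² = 64.
m_2 = E[X²] = σ⁴ (1 + c) = 64 · (1 + 0.075472) = 64 · 1.075472 = 68.830189.
(Note m_2 − m_1² simplifies to c · σ⁴ = 0.075472 · 64.)

Var(X) = m_2 − m_1² = 68.830189 − 64 = 4.830189.


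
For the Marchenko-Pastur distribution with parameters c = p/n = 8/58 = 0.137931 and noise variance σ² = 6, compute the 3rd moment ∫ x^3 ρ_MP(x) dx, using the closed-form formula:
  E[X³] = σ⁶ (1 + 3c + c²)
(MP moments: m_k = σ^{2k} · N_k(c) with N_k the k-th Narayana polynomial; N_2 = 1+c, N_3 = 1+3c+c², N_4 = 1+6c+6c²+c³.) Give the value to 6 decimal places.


E[X³] = σ⁶ (1 + 3c + c²) (third MP moment). With σ² = 6 (so σ⁶ = 216) and c = 8/58 = 0.137931: E[X³] = 216 · (1 + 3·0.137931 + (0.137931)²) = 216 · 1.432818.

So E[X^3] = 309.488704.


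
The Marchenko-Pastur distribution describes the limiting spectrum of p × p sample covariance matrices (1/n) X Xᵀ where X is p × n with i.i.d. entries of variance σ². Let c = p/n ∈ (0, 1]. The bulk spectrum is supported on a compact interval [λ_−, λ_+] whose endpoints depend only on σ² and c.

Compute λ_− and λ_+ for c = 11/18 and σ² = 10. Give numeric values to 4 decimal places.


c = 11/18 = 0.611111; √c = 0.781736.
λ_− = σ² (1 − √c)² = 10 · (1 − 0.781736)² = 10 · (0.218264)² = 0.476392.
λ_+ = σ² (1 + √c)² = 10 · (1 + 0.781736)² = 10 · (1.781736)² = 31.745830.

Rounded to 4 decimal places: λ_− ≈ 0.4764, λ_+ ≈ 31.7458.


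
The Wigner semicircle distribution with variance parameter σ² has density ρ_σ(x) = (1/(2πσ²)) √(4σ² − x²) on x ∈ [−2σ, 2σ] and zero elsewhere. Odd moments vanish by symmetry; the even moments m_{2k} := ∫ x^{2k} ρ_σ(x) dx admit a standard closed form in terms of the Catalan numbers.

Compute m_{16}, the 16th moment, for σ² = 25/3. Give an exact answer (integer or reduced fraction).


By the scaled semicircle moment identity, m_{2k} = σ^{2k} · C_k with k = 8.
C_8 = (1/(k+1)) · C(2k, k) = (1/9) · C(16, 8) = (1/9) · 12870 = 1430.
σ^{2k} = (σ²)^k = (25/3)^8 = 152587890625/6561.

Therefore m_{16} = σ^{16} · C_8 = (152587890625/6561) · 1430 = 218200683593750/6561.


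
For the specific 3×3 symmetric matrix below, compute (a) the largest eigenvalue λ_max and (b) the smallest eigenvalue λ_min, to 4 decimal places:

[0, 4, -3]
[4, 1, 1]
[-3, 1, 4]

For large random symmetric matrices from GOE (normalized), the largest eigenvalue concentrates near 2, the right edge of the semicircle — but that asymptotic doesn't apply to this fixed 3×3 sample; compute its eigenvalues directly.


Since M is real symmetric, all three eigenvalues are real; they are the roots of det(λI − M) = λ³ − (tr M) λ² + s λ − det M, where s is the sum of the principal 2×2 minors.
tr M = 0 + 1 + 4 = 5.
s = (0·1 − 4²) + (0·4 − (-3)²) + (1·4 − 1²) = -16 + (-9) + 3 = -22.
det M (expand along row 1) = 0·3 − 4·19 + (-3)·7 = -97.
Characteristic polynomial: λ³ − 5λ² − 22λ + 97 = 0.
Substitute λ = y + (tr M)/3 = y + 1.666667 to remove the quadratic term: y³ + p·y + q = 0 with p = s − (tr M)²/3 = -30.333333 and q = −2(tr M)³/27 + (tr M)·s/3 − det M = 51.074074.
Three real roots ⇒ use the trigonometric (Viète) form: r = 2√(−p/3) = 6.359595, φ = arccos(3q/(p·r)) = arccos(-0.794277) = 2.488614 rad.
y_k = r·cos(φ/3 − 2πk/3) for k = 0, 1, 2 gives y = 4.294105, 1.915439, -6.209543.
λ_k = y_k + 1.666667 gives λ = 5.9608, 3.5821, -4.5429 (check: the sum is 5.0000 = tr M).

Hence λ_max = 5.9608 and λ_min = -4.5429.


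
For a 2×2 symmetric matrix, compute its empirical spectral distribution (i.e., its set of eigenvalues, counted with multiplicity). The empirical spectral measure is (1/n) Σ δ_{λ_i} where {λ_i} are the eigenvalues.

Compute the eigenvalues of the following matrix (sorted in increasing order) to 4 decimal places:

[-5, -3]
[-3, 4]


Since M is real symmetric, both eigenvalues are real; they are the roots of det(λI − M) = λ² − (tr M) λ + det M.
tr M = -5 + 4 = -1.
det M = (-5)·4 − (-3)² = -20 − 9 = -29.
Characteristic polynomial: λ² + λ − 29 = 0.
Discriminant Δ = (tr M)² − 4·det M = 1 − (-116) = 117; √Δ = 10.816654.
λ = (tr M ± √Δ)/2 = (-1 ± 10.816654)/2, giving (tr M − √Δ)/2 = -5.9083 and (tr M + √Δ)/2 = 4.9083.

Eigenvalues sorted in increasing order: [-5.9083, 4.9083].


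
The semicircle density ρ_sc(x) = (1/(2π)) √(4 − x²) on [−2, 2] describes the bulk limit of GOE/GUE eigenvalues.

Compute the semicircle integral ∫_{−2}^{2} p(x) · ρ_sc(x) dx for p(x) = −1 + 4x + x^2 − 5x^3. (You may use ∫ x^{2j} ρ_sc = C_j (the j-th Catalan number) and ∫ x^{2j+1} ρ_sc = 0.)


Write p(x) = Σ a_i x^i, split into monomials and integrate each against ρ_sc separately.
Using ∫ x^{2j} ρ_sc = C_j = (1/(j+1)) C(2j, j) (Catalan numbers) and ∫ x^{2j+1} ρ_sc = 0 (odd monomials vanish by symmetry):
  i = 0 (even): a_0 · C_{0} = -1 · 1 = -1
  i = 1 (odd): ∫ x^1 ρ_sc = 0 (vanishes)
  i = 2 (even): a_2 · C_{1} = 1 · 1 = 1
  i = 3 (odd): ∫ x^3 ρ_sc = 0 (vanishes)

Summing the contributions: ∫_{−2}^{2} p(x) ρ_sc(x) dx = (-1) + 1 = 0.


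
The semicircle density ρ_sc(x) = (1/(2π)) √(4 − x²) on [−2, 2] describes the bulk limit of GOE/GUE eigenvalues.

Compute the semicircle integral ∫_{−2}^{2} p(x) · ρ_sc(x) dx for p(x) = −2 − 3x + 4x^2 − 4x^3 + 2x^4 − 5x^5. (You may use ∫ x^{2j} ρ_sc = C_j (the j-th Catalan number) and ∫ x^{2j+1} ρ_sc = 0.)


Write p(x) = Σ a_i x^i, split into monomials and integrate each against ρ_sc separately.
Using ∫ x^{2j} ρ_sc = C_j = (1/(j+1)) C(2j, j) (Catalan numbers) and ∫ x^{2j+1} ρ_sc = 0 (odd monomials vanish by symmetry):
  i = 0 (even): a_0 · C_{0} = -2 · 1 = -2
  i = 1 (odd): ∫ x^1 ρ_sc = 0 (vanishes)
  i = 2 (even): a_2 · C_{1} = 4 · 1 = 4
  i = 3 (odd): ∫ x^3 ρ_sc = 0 (vanishes)
  i = 4 (even): a_4 · C_{2} = 2 · 2 = 4
  i = 5 (odd): ∫ x^5 ρ_sc = 0 (vanishes)

Summing the contributions: ∫_{−2}^{2} p(x) ρ_sc(x) dx = (-2) + 4 + 4 = 6.


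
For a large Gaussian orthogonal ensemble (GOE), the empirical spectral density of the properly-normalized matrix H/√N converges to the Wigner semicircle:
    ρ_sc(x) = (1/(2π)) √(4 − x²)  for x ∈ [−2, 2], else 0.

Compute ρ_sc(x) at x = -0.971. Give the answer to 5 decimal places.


ρ_sc(x) = (1/(2π)) √(4 − x²). With x = -0.971:
  4 − x² = 4 − (-0.971)² = 4 − 0.942841 = 3.057159.
  √(4 − x²) = 1.748473.
  1/(2π) = 0.159155.
  ρ_sc(-0.971) = 0.159155 · 1.748473 = 0.278278.

Rounded to 5 decimal places: ρ_sc(-0.971) ≈ 0.27828.


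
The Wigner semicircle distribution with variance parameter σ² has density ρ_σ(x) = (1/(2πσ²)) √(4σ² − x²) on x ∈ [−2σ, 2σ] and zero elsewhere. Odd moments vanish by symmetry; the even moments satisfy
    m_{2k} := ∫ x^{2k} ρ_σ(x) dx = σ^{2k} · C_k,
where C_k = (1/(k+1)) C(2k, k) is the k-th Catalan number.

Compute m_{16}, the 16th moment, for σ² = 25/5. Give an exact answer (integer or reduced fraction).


By the scaled semicircle moment identity, m_{2k} = σ^{2k} · C_k with k = 8.
C_8 = (1/(k+1)) · C(2k, k) = (1/9) · C(16, 8) = (1/9) · 12870 = 1430.
σ^{2k} = (σ²)^k = (25/5)^8 = 390625.

Therefore m_{16} = σ^{16} · C_8 = 390625 · 1430 = 558593750.


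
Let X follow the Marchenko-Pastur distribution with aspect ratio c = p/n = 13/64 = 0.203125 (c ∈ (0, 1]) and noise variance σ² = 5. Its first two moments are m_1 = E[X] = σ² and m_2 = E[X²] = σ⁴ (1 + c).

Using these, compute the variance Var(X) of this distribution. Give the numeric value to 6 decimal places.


m_1 = E[X] = σ² = 5, so m_1² = 25.
m_2 = E[X²] = σ⁴ (1 + c) = 25 · (1 + 0.203125) = 25 · 1.203125 = 30.078125.
(Note m_2 − m_1² simplifies to c · σ⁴ = 0.203125 · 25.)

Var(X) = m_2 − m_1² = 30.078125 − 25 = 5.078125.


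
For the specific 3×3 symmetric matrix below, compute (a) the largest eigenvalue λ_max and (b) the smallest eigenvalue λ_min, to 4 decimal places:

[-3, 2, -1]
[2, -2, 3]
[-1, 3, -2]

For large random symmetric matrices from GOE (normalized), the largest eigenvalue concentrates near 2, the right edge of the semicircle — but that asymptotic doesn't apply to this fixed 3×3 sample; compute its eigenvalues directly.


Since M is real symmetric, all three eigenvalues are real; they are the roots of det(λI − M) = λ³ − (tr M) λ² + s λ − det M, where s is the sum of the principal 2×2 minors.
tr M = -3 + (-2) + (-2) = -7.
s = ((-3)·(-2) − 2²) + ((-3)·(-2) − (-1)²) + ((-2)·(-2) − 3²) = 2 + 5 + (-5) = 2.
det M (expand along row 1) = (-3)·(-5) − 2·(-1) + (-1)·4 = 13.
Characteristic polynomial: λ³ + 7λ² + 2λ − 13 = 0.
Substitute λ = y + (tr M)/3 = y − 2.333333 to remove the quadratic term: y³ + p·y + q = 0 with p = s − (tr M)²/3 = -14.333333 and q = −2(tr M)³/27 + (tr M)·s/3 − det M = 7.740741.
Three real roots ⇒ use the trigonometric (Viète) form: r = 2√(−p/3) = 4.371626, φ = arccos(3q/(p·r)) = arccos(-0.370607) = 1.950459 rad.
y_k = r·cos(φ/3 − 2πk/3) for k = 0, 1, 2 gives y = 3.479776, 0.551772, -4.031548.
λ_k = y_k − 2.333333 gives λ = 1.1464, -1.7816, -6.3649 (check: the sum is -7.0000 = tr M).

Hence λ_max = 1.1464 and λ_min = -6.3649.


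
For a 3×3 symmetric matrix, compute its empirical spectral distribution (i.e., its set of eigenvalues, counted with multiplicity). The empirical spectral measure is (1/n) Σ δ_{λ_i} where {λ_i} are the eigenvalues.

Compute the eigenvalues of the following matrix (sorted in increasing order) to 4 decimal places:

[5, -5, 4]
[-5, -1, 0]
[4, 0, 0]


Since M is real symmetric, all three eigenvalues are real; they are the roots of det(λI − M) = λ³ − (tr M) λ² + s λ − det M, where s is the sum of the principal 2×2 minors.
tr M = 5 + (-1) + 0 = 4.
s = (5·(-1) − (-5)²) + (5·0 − 4²) + ((-1)·0 − 0²) = -30 + (-16) + 0 = -46.
det M (expand along row 1) = 5·0 − (-5)·0 + 4·4 = 16.
Characteristic polynomial: λ³ − 4λ² − 46λ − 16 = 0.
Substitute λ = y + (tr M)/3 = y + 1.333333 to remove the quadratic term: y³ + p·y + q = 0 with p = s − (tr M)²/3 = -51.333333 and q = −2(tr M)³/27 + (tr M)·s/3 − det M = -82.074074.
Three real roots ⇒ use the trigonometric (Viète) form: r = 2√(−p/3) = 8.273116, φ = arccos(3q/(p·r)) = arccos(0.579774) = 0.952345 rad.
y_k = r·cos(φ/3 − 2πk/3) for k = 0, 1, 2 gives y = 7.859749, -1.693452, -6.166298.
λ_k = y_k + 1.333333 gives λ = 9.1931, -0.3601, -4.8330 (check: the sum is 4.0000 = tr M).

Eigenvalues sorted in increasing order: [-4.8330, -0.3601, 9.1931].


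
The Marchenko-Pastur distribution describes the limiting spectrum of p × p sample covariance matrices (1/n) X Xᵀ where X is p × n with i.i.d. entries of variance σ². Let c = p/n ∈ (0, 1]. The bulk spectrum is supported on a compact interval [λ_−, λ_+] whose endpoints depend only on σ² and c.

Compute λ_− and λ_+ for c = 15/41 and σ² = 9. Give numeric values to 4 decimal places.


c = 15/41 = 0.365854; √c = 0.604858.
λ_− = σ² (1 − √c)² = 9 · (1 − 0.604858)² = 9 · (0.395142)² = 1.405232.
λ_+ = σ² (1 + √c)² = 9 · (1 + 0.604858)² = 9 · (1.604858)² = 23.180134.

Rounded to 4 decimal places: λ_− ≈ 1.4052, λ_+ ≈ 23.1801.


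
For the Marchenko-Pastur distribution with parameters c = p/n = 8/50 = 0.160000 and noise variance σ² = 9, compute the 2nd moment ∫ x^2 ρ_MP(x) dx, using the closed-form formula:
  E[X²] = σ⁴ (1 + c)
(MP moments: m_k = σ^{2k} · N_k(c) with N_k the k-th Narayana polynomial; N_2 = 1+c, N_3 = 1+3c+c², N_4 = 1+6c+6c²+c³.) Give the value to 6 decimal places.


E[X²] = σ⁴ (1 + c) (second MP moment). With σ² = 9 (so σ⁴ = 81) and c = 8/50 = 0.160000: E[X²] = 81 · (1 + 0.160000) = 81 · 1.160000.

So E[X^2] = 93.960000.


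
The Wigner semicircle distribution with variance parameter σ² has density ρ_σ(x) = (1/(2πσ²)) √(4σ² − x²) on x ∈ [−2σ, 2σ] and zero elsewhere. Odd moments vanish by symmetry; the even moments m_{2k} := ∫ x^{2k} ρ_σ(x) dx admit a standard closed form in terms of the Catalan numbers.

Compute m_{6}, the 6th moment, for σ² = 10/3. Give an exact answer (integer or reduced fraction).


By the scaled semicircle moment identity, m_{2k} = σ^{2k} · C_k with k = 3.
C_3 = (1/(k+1)) · C(2k, k) = (1/4) · C(6, 3) = (1/4) · 20 = 5.
σ^{2k} = (σ²)^k = (10/3)^3 = 1000/27.

Therefore m_{6} = σ^{6} · C_3 = (1000/27) · 5 = 5000/27.


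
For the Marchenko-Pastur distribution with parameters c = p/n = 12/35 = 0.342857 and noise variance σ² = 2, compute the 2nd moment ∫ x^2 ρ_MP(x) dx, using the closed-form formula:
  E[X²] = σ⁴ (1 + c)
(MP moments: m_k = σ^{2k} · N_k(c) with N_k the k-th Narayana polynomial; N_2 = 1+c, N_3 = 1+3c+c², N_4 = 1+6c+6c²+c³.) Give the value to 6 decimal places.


E[X²] = σ⁴ (1 + c) (second MP moment). With σ² = 2 (so σ⁴ = 4) and c = 12/35 = 0.342857: E[X²] = 4 · (1 + 0.342857) = 4 · 1.342857.

So E[X^2] = 5.371429.


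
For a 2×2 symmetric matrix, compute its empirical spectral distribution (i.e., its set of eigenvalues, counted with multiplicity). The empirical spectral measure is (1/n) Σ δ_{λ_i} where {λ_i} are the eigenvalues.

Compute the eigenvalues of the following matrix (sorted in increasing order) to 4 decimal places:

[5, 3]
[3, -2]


Since M is real symmetric, both eigenvalues are real; they are the roots of det(λI − M) = λ² − (tr M) λ + det M.
tr M = 5 + (-2) = 3.
det M = 5·(-2) − 3² = -10 − 9 = -19.
Characteristic polynomial: λ² − 3λ − 19 = 0.
Discriminant Δ = (tr M)² − 4·det M = 9 − (-76) = 85; √Δ = 9.219544.
λ = (tr M ± √Δ)/2 = (3 ± 9.219544)/2, giving (tr M − √Δ)/2 = -3.1098 and (tr M + √Δ)/2 = 6.1098.

Eigenvalues sorted in increasing order: [-3.1098, 6.1098].


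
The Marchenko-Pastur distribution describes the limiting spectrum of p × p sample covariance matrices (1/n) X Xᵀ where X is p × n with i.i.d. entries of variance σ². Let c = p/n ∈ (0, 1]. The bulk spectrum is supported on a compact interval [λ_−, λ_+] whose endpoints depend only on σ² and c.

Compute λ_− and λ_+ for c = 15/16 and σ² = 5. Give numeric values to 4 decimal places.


c = 15/16 = 0.937500; √c = 0.968246.
λ_− = σ² (1 − √c)² = 5 · (1 − 0.968246)² = 5 · (0.031754)² = 0.005042.
λ_+ = σ² (1 + √c)² = 5 · (1 + 0.968246)² = 5 · (1.968246)² = 19.369958.

Rounded to 4 decimal places: λ_− ≈ 0.0050, λ_+ ≈ 19.3700.


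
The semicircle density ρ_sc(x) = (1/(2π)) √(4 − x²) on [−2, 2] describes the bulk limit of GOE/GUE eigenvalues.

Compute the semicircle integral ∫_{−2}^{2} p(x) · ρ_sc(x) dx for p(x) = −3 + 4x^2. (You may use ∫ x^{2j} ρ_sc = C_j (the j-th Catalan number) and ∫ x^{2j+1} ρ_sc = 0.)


Write p(x) = Σ a_i x^i, split into monomials and integrate each against ρ_sc separately.
Using ∫ x^{2j} ρ_sc = C_j = (1/(j+1)) C(2j, j) (Catalan numbers) and ∫ x^{2j+1} ρ_sc = 0 (odd monomials vanish by symmetry):
  i = 0 (even): a_0 · C_{0} = -3 · 1 = -3
  i = 2 (even): a_2 · C_{1} = 4 · 1 = 4

Summing the contributions: ∫_{−2}^{2} p(x) ρ_sc(x) dx = (-3) + 4 = 1.


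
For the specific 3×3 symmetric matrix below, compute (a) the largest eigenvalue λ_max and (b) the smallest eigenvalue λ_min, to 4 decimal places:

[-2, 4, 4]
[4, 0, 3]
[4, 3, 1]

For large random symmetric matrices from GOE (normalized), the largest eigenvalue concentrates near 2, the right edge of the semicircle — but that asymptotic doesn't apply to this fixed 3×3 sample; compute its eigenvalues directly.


Since M is real symmetric, all three eigenvalues are real; they are the roots of det(λI − M) = λ³ − (tr M) λ² + s λ − det M, where s is the sum of the principal 2×2 minors.
tr M = -2 + 0 + 1 = -1.
s = ((-2)·0 − 4²) + ((-2)·1 − 4²) + (0·1 − 3²) = -16 + (-18) + (-9) = -43.
det M (expand along row 1) = (-2)·(-9) − 4·(-8) + 4·12 = 98.
Characteristic polynomial: λ³ + λ² − 43λ − 98 = 0.
Substitute λ = y + (tr M)/3 = y − 0.333333 to remove the quadratic term: y³ + p·y + q = 0 with p = s − (tr M)²/3 = -43.333333 and q = −2(tr M)³/27 + (tr M)·s/3 − det M = -83.592593.
Three real roots ⇒ use the trigonometric (Viète) form: r = 2√(−p/3) = 7.601170, φ = arccos(3q/(p·r)) = arccos(0.761354) = 0.705398 rad.
y_k = r·cos(φ/3 − 2πk/3) for k = 0, 1, 2 gives y = 7.392012, -2.162397, -5.229615.
λ_k = y_k − 0.333333 gives λ = 7.0587, -2.4957, -5.5629 (check: the sum is -1.0000 = tr M).

Hence λ_max = 7.0587 and λ_min = -5.5629.


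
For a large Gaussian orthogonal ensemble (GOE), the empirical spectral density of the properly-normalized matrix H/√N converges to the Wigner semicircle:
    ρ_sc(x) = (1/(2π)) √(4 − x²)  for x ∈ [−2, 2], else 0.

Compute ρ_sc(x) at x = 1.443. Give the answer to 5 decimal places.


ρ_sc(x) = (1/(2π)) √(4 − x²). With x = 1.443:
  4 − x² = 4 − (1.443)² = 4 − 2.082249 = 1.917751.
  √(4 − x²) = 1.384829.
  1/(2π) = 0.159155.
  ρ_sc(1.443) = 0.159155 · 1.384829 = 0.220402.

Rounded to 5 decimal places: ρ_sc(1.443) ≈ 0.22040.


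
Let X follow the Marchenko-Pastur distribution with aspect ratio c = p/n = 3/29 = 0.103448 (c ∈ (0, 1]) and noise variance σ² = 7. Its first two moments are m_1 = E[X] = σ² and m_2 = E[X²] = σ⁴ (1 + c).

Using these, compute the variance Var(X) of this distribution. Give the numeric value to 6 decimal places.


m_1 = E[X] = σ² = 7, so m_1² = 49.
m_2 = E[X²] = σ⁴ (1 + c) = 49 · (1 + 0.103448) = 49 · 1.103448 = 54.068966.
(Note m_2 − m_1² simplifies to c · σ⁴ = 0.103448 · 49.)

Var(X) = m_2 − m_1² = 54.068966 − 49 = 5.068966.


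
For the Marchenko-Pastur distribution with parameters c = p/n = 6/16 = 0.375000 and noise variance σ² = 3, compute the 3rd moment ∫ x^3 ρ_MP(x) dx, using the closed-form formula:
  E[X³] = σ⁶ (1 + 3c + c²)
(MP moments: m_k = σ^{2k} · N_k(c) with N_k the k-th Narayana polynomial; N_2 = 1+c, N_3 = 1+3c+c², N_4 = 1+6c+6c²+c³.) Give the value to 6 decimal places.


E[X³] = σ⁶ (1 + 3c + c²) (third MP moment). With σ² = 3 (so σ⁶ = 27) and c = 6/16 = 0.375000: E[X³] = 27 · (1 + 3·0.375000 + (0.375000)²) = 27 · 2.265625.

So E[X^3] = 61.171875.


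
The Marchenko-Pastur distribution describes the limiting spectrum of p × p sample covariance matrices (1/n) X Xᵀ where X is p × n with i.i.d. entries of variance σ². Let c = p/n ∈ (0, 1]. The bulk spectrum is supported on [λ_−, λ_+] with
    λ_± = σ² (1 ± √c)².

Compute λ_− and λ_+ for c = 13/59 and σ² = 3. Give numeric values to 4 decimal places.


c = 13/59 = 0.220339; √c = 0.469403.
λ_− = σ² (1 − √c)² = 3 · (1 − 0.469403)² = 3 · (0.530597)² = 0.844600.
λ_+ = σ² (1 + √c)² = 3 · (1 + 0.469403)² = 3 · (1.469403)² = 6.477434.

Rounded to 4 decimal places: λ_− ≈ 0.8446, λ_+ ≈ 6.4774.


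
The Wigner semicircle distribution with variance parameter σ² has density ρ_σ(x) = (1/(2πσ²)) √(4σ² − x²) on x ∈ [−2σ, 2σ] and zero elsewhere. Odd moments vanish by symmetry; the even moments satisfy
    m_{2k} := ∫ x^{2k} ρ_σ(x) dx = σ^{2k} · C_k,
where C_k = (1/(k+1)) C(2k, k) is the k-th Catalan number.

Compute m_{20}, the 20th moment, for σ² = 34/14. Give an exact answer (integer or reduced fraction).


By the scaled semicircle moment identity, m_{2k} = σ^{2k} · C_k with k = 10.
C_10 = (1/(k+1)) · C(2k, k) = (1/11) · C(20, 10) = (1/11) · 184756 = 16796.
σ^{2k} = (σ²)^k = (34/14)^10 = 2015993900449/282475249.

Therefore m_{20} = σ^{20} · C_10 = (2015993900449/282475249) · 16796 = 33860633551941404/282475249.


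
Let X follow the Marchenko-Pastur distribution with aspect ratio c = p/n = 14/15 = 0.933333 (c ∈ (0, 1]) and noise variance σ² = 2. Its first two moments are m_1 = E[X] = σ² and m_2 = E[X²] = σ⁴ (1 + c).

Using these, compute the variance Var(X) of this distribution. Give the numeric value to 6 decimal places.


m_1 = E[X] = σ² = 2, so m_1² = 4.
m_2 = E[X²] = σ⁴ (1 + c) = 4 · (1 + 0.933333) = 4 · 1.933333 = 7.733333.
(Note m_2 − m_1² simplifies to c · σ⁴ = 0.933333 · 4.)

Var(X) = m_2 − m_1² = 7.733333 − 4 = 3.733333.


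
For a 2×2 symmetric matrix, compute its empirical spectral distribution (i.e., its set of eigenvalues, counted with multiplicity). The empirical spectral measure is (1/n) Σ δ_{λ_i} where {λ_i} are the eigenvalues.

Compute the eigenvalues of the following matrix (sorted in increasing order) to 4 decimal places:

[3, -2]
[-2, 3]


Since M is real symmetric, both eigenvalues are real; they are the roots of det(λI − M) = λ² − (tr M) λ + det M.
tr M = 3 + 3 = 6.
det M = 3·3 − (-2)² = 9 − 4 = 5.
Characteristic polynomial: λ² − 6λ + 5 = 0.
Discriminant Δ = (tr M)² − 4·det M = 36 − 20 = 16; √Δ = 4.000000.
λ = (tr M ± √Δ)/2 = (6 ± 4.000000)/2, giving (tr M − √Δ)/2 = 1.0000 and (tr M + √Δ)/2 = 5.0000.

Eigenvalues sorted in increasing order: [1.0000, 5.0000].


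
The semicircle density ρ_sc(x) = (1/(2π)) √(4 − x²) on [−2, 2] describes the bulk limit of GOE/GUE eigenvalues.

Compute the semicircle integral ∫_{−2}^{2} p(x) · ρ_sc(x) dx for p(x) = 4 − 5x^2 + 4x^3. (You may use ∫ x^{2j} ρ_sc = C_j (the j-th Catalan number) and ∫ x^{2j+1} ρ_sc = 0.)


Write p(x) = Σ a_i x^i, split into monomials and integrate each against ρ_sc separately.
Using ∫ x^{2j} ρ_sc = C_j = (1/(j+1)) C(2j, j) (Catalan numbers) and ∫ x^{2j+1} ρ_sc = 0 (odd monomials vanish by symmetry):
  i = 0 (even): a_0 · C_{0} = 4 · 1 = 4
  i = 2 (even): a_2 · C_{1} = -5 · 1 = -5
  i = 3 (odd): ∫ x^3 ρ_sc = 0 (vanishes)

Summing the contributions: ∫_{−2}^{2} p(x) ρ_sc(x) dx = 4 + (-5) = -1.


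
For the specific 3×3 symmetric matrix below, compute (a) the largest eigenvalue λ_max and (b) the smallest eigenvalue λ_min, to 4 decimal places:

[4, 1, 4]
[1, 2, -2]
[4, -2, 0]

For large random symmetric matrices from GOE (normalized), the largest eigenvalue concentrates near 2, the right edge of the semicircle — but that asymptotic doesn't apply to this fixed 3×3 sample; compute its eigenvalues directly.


Since M is real symmetric, all three eigenvalues are real; they are the roots of det(λI − M) = λ³ − (tr M) λ² + s λ − det M, where s is the sum of the principal 2×2 minors.
tr M = 4 + 2 + 0 = 6.
s = (4·2 − 1²) + (4·0 − 4²) + (2·0 − (-2)²) = 7 + (-16) + (-4) = -13.
det M (expand along row 1) = 4·(-4) − 1·8 + 4·(-10) = -64.
Characteristic polynomial: λ³ − 6λ² − 13λ + 64 = 0.
Substitute λ = y + (tr M)/3 = y + 2.000000 to remove the quadratic term: y³ + p·y + q = 0 with p = s − (tr M)²/3 = -25.000000 and q = −2(tr M)³/27 + (tr M)·s/3 − det M = 22.000000.
Three real roots ⇒ use the trigonometric (Viète) form: r = 2√(−p/3) = 5.773503, φ = arccos(3q/(p·r)) = arccos(-0.457261) = 2.045710 rad.
y_k = r·cos(φ/3 − 2πk/3) for k = 0, 1, 2 gives y = 4.482401, 0.910159, -5.392559.
λ_k = y_k + 2.000000 gives λ = 6.4824, 2.9102, -3.3926 (check: the sum is 6.0000 = tr M).

Hence λ_max = 6.4824 and λ_min = -3.3926.
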